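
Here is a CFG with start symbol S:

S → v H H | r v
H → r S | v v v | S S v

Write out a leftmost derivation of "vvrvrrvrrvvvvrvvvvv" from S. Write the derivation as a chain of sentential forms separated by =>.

S => vHH   [S → v H H]
vHH => vSSvH   [H → S S v]
vSSvH => vvHHSvH   [S → v H H]
vvHHSvH => vvrSHSvH   [H → r S]
vvrSHSvH => vvrvHHHSvH   [S → v H H]
vvrvHHHSvH => vvrvrSHHSvH   [H → r S]
vvrvrSHHSvH => vvrvrrvHHSvH   [S → r v]
vvrvrrvHHSvH => vvrvrrvrSHSvH   [H → r S]
vvrvrrvrSHSvH => vvrvrrvrrvHSvH   [S → r v]
vvrvrrvrrvHSvH => vvrvrrvrrvvvvSvH   [H → v v v]
vvrvrrvrrvvvvSvH => vvrvrrvrrvvvvrvvH   [S → r v]
vvrvrrvrrvvvvrvvH => vvrvrrvrrvvvvrvvvvv   [H → v v v]

S => vHH => vSSvH => vvHHSvH => vvrSHSvH => vvrvHHHSvH => vvrvrSHHSvH => vvrvrrvHHSvH => vvrvrrvrSHSvH => vvrvrrvrrvHSvH => vvrvrrvrrvvvvSvH => vvrvrrvrrvvvvrvvH => vvrvrrvrrvvvvrvvvvv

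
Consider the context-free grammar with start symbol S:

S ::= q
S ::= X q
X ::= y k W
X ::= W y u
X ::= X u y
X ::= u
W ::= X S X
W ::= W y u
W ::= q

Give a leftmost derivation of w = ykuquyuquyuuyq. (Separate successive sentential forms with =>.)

S => Xq   [S ::= X q]
Xq => Xuyq   [X ::= X u y]
Xuyq => Wyuuyq   [X ::= W y u]
Wyuuyq => XSXyuuyq   [W ::= X S X]
XSXyuuyq => ykWSXyuuyq   [X ::= y k W]
ykWSXyuuyq => ykWyuSXyuuyq   [W ::= W y u]
ykWyuSXyuuyq => ykXSXyuSXyuuyq   [W ::= X S X]
ykXSXyuSXyuuyq => ykuSXyuSXyuuyq   [X ::= u]
ykuSXyuSXyuuyq => ykuqXyuSXyuuyq   [S ::= q]
ykuqXyuSXyuuyq => ykuquyuSXyuuyq   [X ::= u]
ykuquyuSXyuuyq => ykuquyuqXyuuyq   [S ::= q]
ykuquyuqXyuuyq => ykuquyuquyuuyq   [X ::= u]

S => Xq => Xuyq => Wyuuyq => XSXyuuyq => ykWSXyuuyq => ykWyuSXyuuyq => ykXSXyuSXyuuyq => ykuSXyuSXyuuyq => ykuqXyuSXyuuyq => ykuquyuSXyuuyq => ykuquyuqXyuuyq => ykuquyuquyuuyq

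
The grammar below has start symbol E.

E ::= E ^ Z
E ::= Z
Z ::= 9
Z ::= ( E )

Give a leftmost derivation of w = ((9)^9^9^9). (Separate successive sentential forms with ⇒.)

E ⇒ Z   [E ::= Z]
Z ⇒ (E)   [Z ::= ( E )]
(E) ⇒ (E^Z)   [E ::= E ^ Z]
(E^Z) ⇒ (E^Z^Z)   [E ::= E ^ Z]
(E^Z^Z) ⇒ (E^Z^Z^Z)   [E ::= E ^ Z]
(E^Z^Z^Z) ⇒ (Z^Z^Z^Z)   [E ::= Z]
(Z^Z^Z^Z) ⇒ ((E)^Z^Z^Z)   [Z ::= ( E )]
((E)^Z^Z^Z) ⇒ ((Z)^Z^Z^Z)   [E ::= Z]
((Z)^Z^Z^Z) ⇒ ((9)^Z^Z^Z)   [Z ::= 9]
((9)^Z^Z^Z) ⇒ ((9)^9^Z^Z)   [Z ::= 9]
((9)^9^Z^Z) ⇒ ((9)^9^9^Z)   [Z ::= 9]
((9)^9^9^Z) ⇒ ((9)^9^9^9)   [Z ::= 9]

E ⇒ Z ⇒ (E) ⇒ (E^Z) ⇒ (E^Z^Z) ⇒ (E^Z^Z^Z) ⇒ (Z^Z^Z^Z) ⇒ ((E)^Z^Z^Z) ⇒ ((Z)^Z^Z^Z) ⇒ ((9)^Z^Z^Z) ⇒ ((9)^9^Z^Z) ⇒ ((9)^9^9^Z) ⇒ ((9)^9^9^9)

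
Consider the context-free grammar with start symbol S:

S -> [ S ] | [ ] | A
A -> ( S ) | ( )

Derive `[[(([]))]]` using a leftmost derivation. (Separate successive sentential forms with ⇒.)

S ⇒ [S] ⇒ [[S]] ⇒ [[A]] ⇒ [[(S)]] ⇒ [[(A)]] ⇒ [[((S))]] ⇒ [[(([]))]]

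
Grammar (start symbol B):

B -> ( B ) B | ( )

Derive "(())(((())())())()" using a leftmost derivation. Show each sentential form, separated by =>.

B => (B)B   [B -> ( B ) B]
(B)B => (())B   [B -> ( )]
(())B => (())(B)B   [B -> ( B ) B]
(())(B)B => (())((B)B)B   [B -> ( B ) B]
(())((B)B)B => (())(((B)B)B)B   [B -> ( B ) B]
(())(((B)B)B)B => (())(((())B)B)B   [B -> ( )]
(())(((())B)B)B => (())(((())())B)B   [B -> ( )]
(())(((())())B)B => (())(((())())())B   [B -> ( )]
(())(((())())())B => (())(((())())())()   [B -> ( )]

B=>(B)B=>(())B=>(())(B)B=>(())((B)B)B=>(())(((B)B)B)B=>(())(((())B)B)B=>(())(((())())B)B=>(())(((())())())B=>(())(((())())())()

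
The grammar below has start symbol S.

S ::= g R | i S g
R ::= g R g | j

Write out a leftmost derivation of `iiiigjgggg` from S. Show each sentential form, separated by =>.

S=>iSg=>iiSgg=>iiiSggg=>iiiiSgggg=>iiiigRgggg=>iiiigjgggg

S => iSg   [S ::= i S g]
iSg => iiSgg   [S ::= i S g]
iiSgg => iiiSggg   [S ::= i S g]
iiiSggg => iiiiSgggg   [S ::= i S g]
iiiiSgggg => iiiigRgggg   [S ::= g R]
iiiigRgggg => iiiigjgggg   [R ::= j]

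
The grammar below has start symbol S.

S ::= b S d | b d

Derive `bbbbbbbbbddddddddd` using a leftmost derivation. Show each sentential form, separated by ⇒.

S ⇒ bSd   [S ::= b S d]
bSd ⇒ bbSdd   [S ::= b S d]
bbSdd ⇒ bbbSddd   [S ::= b S d]
bbbSddd ⇒ bbbbSdddd   [S ::= b S d]
bbbbSdddd ⇒ bbbbbSddddd   [S ::= b S d]
bbbbbSddddd ⇒ bbbbbbSdddddd   [S ::= b S d]
bbbbbbSdddddd ⇒ bbbbbbbSddddddd   [S ::= b S d]
bbbbbbbSddddddd ⇒ bbbbbbbbSdddddddd   [S ::= b S d]
bbbbbbbbSdddddddd ⇒ bbbbbbbbbddddddddd   [S ::= b d]

S⇒bSd⇒bbSdd⇒bbbSddd⇒bbbbSdddd⇒bbbbbSddddd⇒bbbbbbSdddddd⇒bbbbbbbSddddddd⇒bbbbbbbbSdddddddd⇒bbbbbbbbbddddddddd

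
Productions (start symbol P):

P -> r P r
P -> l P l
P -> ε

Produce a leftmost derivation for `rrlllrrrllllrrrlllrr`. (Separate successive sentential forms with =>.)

P => rPr   [P -> r P r]
rPr => rrPrr   [P -> r P r]
rrPrr => rrlPlrr   [P -> l P l]
rrlPlrr => rrllPllrr   [P -> l P l]
rrllPllrr => rrlllPlllrr   [P -> l P l]
rrlllPlllrr => rrlllrPrlllrr   [P -> r P r]
rrlllrPrlllrr => rrlllrrPrrlllrr   [P -> r P r]
rrlllrrPrrlllrr => rrlllrrrPrrrlllrr   [P -> r P r]
rrlllrrrPrrrlllrr => rrlllrrrlPlrrrlllrr   [P -> l P l]
rrlllrrrlPlrrrlllrr => rrlllrrrllPllrrrlllrr   [P -> l P l]
rrlllrrrllPllrrrlllrr => rrlllrrrllllrrrlllrr   [P -> ε]

P=>rPr=>rrPrr=>rrlPlrr=>rrllPllrr=>rrlllPlllrr=>rrlllrPrlllrr=>rrlllrrPrrlllrr=>rrlllrrrPrrrlllrr=>rrlllrrrlPlrrrlllrr=>rrlllrrrllPllrrrlllrr=>rrlllrrrllllrrrlllrr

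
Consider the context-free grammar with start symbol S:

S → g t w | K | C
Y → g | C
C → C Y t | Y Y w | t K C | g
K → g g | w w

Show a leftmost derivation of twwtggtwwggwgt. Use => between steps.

S=>C=>tKC=>twwC=>twwCYt=>twwtKCYt=>twwtggCYt=>twwtggtKCYt=>twwtggtwwCYt=>twwtggtwwYYwYt=>twwtggtwwgYwYt=>twwtggtwwggwYt=>twwtggtwwggwgt

S => C   [S → C]
C => tKC   [C → t K C]
tKC => twwC   [K → w w]
twwC => twwCYt   [C → C Y t]
twwCYt => twwtKCYt   [C → t K C]
twwtKCYt => twwtggCYt   [K → g g]
twwtggCYt => twwtggtKCYt   [C → t K C]
twwtggtKCYt => twwtggtwwCYt   [K → w w]
twwtggtwwCYt => twwtggtwwYYwYt   [C → Y Y w]
twwtggtwwYYwYt => twwtggtwwgYwYt   [Y → g]
twwtggtwwgYwYt => twwtggtwwggwYt   [Y → g]
twwtggtwwggwYt => twwtggtwwggwgt   [Y → g]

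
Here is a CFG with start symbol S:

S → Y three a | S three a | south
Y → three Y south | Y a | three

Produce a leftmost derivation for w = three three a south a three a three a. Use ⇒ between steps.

S ⇒ S three a ⇒ Y three a three a ⇒ Y a three a three a ⇒ three Y south a three a three a ⇒ three Y a south a three a three a ⇒ three three a south a three a three a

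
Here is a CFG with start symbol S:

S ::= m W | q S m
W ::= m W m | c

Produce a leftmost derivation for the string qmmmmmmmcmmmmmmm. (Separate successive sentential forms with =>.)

S=>qSm=>qmWm=>qmmWmm=>qmmmWmmm=>qmmmmWmmmm=>qmmmmmWmmmmm=>qmmmmmmWmmmmmm=>qmmmmmmmWmmmmmmm=>qmmmmmmmcmmmmmmm

S => qSm   [S ::= q S m]
qSm => qmWm   [S ::= m W]
qmWm => qmmWmm   [W ::= m W m]
qmmWmm => qmmmWmmm   [W ::= m W m]
qmmmWmmm => qmmmmWmmmm   [W ::= m W m]
qmmmmWmmmm => qmmmmmWmmmmm   [W ::= m W m]
qmmmmmWmmmmm => qmmmmmmWmmmmmm   [W ::= m W m]
qmmmmmmWmmmmmm => qmmmmmmmWmmmmmmm   [W ::= m W m]
qmmmmmmmWmmmmmmm => qmmmmmmmcmmmmmmm   [W ::= c]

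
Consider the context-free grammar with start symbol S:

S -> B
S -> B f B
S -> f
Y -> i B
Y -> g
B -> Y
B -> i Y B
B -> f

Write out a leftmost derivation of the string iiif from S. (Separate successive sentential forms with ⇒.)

S ⇒ B ⇒ Y ⇒ iB ⇒ iY ⇒ iiB ⇒ iiY ⇒ iiiB ⇒ iiif

S ⇒ B   [S -> B]
B ⇒ Y   [B -> Y]
Y ⇒ iB   [Y -> i B]
iB ⇒ iY   [B -> Y]
iY ⇒ iiB   [Y -> i B]
iiB ⇒ iiY   [B -> Y]
iiY ⇒ iiiB   [Y -> i B]
iiiB ⇒ iiif   [B -> f]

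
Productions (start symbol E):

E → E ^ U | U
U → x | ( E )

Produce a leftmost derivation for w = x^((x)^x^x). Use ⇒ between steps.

E ⇒ E^U   [E → E ^ U]
E^U ⇒ U^U   [E → U]
U^U ⇒ x^U   [U → x]
x^U ⇒ x^(E)   [U → ( E )]
x^(E) ⇒ x^(E^U)   [E → E ^ U]
x^(E^U) ⇒ x^(E^U^U)   [E → E ^ U]
x^(E^U^U) ⇒ x^(U^U^U)   [E → U]
x^(U^U^U) ⇒ x^((E)^U^U)   [U → ( E )]
x^((E)^U^U) ⇒ x^((U)^U^U)   [E → U]
x^((U)^U^U) ⇒ x^((x)^U^U)   [U → x]
x^((x)^U^U) ⇒ x^((x)^x^U)   [U → x]
x^((x)^x^U) ⇒ x^((x)^x^x)   [U → x]

E⇒E^U⇒U^U⇒x^U⇒x^(E)⇒x^(E^U)⇒x^(E^U^U)⇒x^(U^U^U)⇒x^((E)^U^U)⇒x^((U)^U^U)⇒x^((x)^U^U)⇒x^((x)^x^U)⇒x^((x)^x^x)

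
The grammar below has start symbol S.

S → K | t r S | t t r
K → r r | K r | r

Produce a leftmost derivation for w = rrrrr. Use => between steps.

S => K => Kr => Krr => Krrr => Krrrr => rrrrr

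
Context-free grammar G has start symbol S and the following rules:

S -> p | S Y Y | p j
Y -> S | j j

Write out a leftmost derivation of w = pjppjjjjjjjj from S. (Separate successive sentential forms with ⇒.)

S ⇒ SYY ⇒ pjYY ⇒ pjSY ⇒ pjSYYY ⇒ pjpYYY ⇒ pjpSYY ⇒ pjpSYYYY ⇒ pjppYYYY ⇒ pjppjjYYY ⇒ pjppjjjjYY ⇒ pjppjjjjjjY ⇒ pjppjjjjjjjj

S ⇒ SYY   [S -> S Y Y]
SYY ⇒ pjYY   [S -> p j]
pjYY ⇒ pjSY   [Y -> S]
pjSY ⇒ pjSYYY   [S -> S Y Y]
pjSYYY ⇒ pjpYYY   [S -> p]
pjpYYY ⇒ pjpSYY   [Y -> S]
pjpSYY ⇒ pjpSYYYY   [S -> S Y Y]
pjpSYYYY ⇒ pjppYYYY   [S -> p]
pjppYYYY ⇒ pjppjjYYY   [Y -> j j]
pjppjjYYY ⇒ pjppjjjjYY   [Y -> j j]
pjppjjjjYY ⇒ pjppjjjjjjY   [Y -> j j]
pjppjjjjjjY ⇒ pjppjjjjjjjj   [Y -> j j]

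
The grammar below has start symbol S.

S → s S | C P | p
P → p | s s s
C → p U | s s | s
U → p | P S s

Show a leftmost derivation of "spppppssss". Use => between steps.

S => sS => sCP => spUP => spPSsP => sppSsP => sppCPsP => spppUPsP => sppppPsP => spppppsP => spppppssss

S => sS   [S → s S]
sS => sCP   [S → C P]
sCP => spUP   [C → p U]
spUP => spPSsP   [U → P S s]
spPSsP => sppSsP   [P → p]
sppSsP => sppCPsP   [S → C P]
sppCPsP => spppUPsP   [C → p U]
spppUPsP => sppppPsP   [U → p]
sppppPsP => spppppsP   [P → p]
spppppsP => spppppssss   [P → s s s]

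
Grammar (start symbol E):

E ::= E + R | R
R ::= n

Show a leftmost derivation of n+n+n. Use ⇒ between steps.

E ⇒ E+R   [E ::= E + R]
E+R ⇒ E+R+R   [E ::= E + R]
E+R+R ⇒ R+R+R   [E ::= R]
R+R+R ⇒ n+R+R   [R ::= n]
n+R+R ⇒ n+n+R   [R ::= n]
n+n+R ⇒ n+n+n   [R ::= n]

E ⇒ E+R ⇒ E+R+R ⇒ R+R+R ⇒ n+R+R ⇒ n+n+R ⇒ n+n+n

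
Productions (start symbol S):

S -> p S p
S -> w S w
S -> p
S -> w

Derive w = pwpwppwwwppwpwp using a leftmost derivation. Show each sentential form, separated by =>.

S=>pSp=>pwSwp=>pwpSpwp=>pwpwSwpwp=>pwpwpSpwpwp=>pwpwppSppwpwp=>pwpwppwSwppwpwp=>pwpwppwwwppwpwp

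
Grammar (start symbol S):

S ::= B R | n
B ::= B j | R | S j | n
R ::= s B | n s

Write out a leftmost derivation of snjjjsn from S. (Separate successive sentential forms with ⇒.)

S ⇒ BR ⇒ BjR ⇒ BjjR ⇒ RjjR ⇒ sBjjR ⇒ sSjjjR ⇒ snjjjR ⇒ snjjjsB ⇒ snjjjsn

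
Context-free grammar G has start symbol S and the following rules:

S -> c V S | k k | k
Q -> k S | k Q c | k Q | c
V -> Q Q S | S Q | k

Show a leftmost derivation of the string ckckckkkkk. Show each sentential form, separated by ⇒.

S⇒cVS⇒ckS⇒ckcVS⇒ckcQQSS⇒ckckQQSS⇒ckckcQSS⇒ckckckSSS⇒ckckckkSS⇒ckckckkkS⇒ckckckkkkk

S ⇒ cVS   [S -> c V S]
cVS ⇒ ckS   [V -> k]
ckS ⇒ ckcVS   [S -> c V S]
ckcVS ⇒ ckcQQSS   [V -> Q Q S]
ckcQQSS ⇒ ckckQQSS   [Q -> k Q]
ckckQQSS ⇒ ckckcQSS   [Q -> c]
ckckcQSS ⇒ ckckckSSS   [Q -> k S]
ckckckSSS ⇒ ckckckkSS   [S -> k]
ckckckkSS ⇒ ckckckkkS   [S -> k]
ckckckkkS ⇒ ckckckkkkk   [S -> k k]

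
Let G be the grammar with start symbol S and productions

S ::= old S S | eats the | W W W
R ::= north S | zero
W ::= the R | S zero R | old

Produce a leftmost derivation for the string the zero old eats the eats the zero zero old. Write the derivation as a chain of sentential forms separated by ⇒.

S ⇒ W W W ⇒ the R W W ⇒ the zero W W ⇒ the zero S zero R W ⇒ the zero old S S zero R W ⇒ the zero old eats the S zero R W ⇒ the zero old eats the eats the zero R W ⇒ the zero old eats the eats the zero zero W ⇒ the zero old eats the eats the zero zero old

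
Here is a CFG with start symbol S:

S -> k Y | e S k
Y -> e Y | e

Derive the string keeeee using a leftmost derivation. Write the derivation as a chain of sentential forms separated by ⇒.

S ⇒ kY ⇒ keY ⇒ keeY ⇒ keeeY ⇒ keeeeY ⇒ keeeee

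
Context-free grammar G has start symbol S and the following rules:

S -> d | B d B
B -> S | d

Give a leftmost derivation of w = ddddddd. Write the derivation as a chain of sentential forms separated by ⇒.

S ⇒ BdB ⇒ SdB ⇒ ddB ⇒ ddS ⇒ ddBdB ⇒ ddddB ⇒ ddddS ⇒ ddddBdB ⇒ ddddSdB ⇒ ddddddB ⇒ ddddddd

S ⇒ BdB   [S -> B d B]
BdB ⇒ SdB   [B -> S]
SdB ⇒ ddB   [S -> d]
ddB ⇒ ddS   [B -> S]
ddS ⇒ ddBdB   [S -> B d B]
ddBdB ⇒ ddddB   [B -> d]
ddddB ⇒ ddddS   [B -> S]
ddddS ⇒ ddddBdB   [S -> B d B]
ddddBdB ⇒ ddddSdB   [B -> S]
ddddSdB ⇒ ddddddB   [S -> d]
ddddddB ⇒ ddddddd   [B -> d]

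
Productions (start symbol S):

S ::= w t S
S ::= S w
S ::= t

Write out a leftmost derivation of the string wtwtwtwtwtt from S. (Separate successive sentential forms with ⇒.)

S⇒wtS⇒wtwtS⇒wtwtwtS⇒wtwtwtwtS⇒wtwtwtwtwtS⇒wtwtwtwtwtt

S ⇒ wtS   [S ::= w t S]
wtS ⇒ wtwtS   [S ::= w t S]
wtwtS ⇒ wtwtwtS   [S ::= w t S]
wtwtwtS ⇒ wtwtwtwtS   [S ::= w t S]
wtwtwtwtS ⇒ wtwtwtwtwtS   [S ::= w t S]
wtwtwtwtwtS ⇒ wtwtwtwtwtt   [S ::= t]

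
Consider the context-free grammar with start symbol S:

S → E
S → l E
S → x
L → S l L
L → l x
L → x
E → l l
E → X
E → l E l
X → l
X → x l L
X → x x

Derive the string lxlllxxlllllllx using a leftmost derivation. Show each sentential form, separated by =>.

S => lE => lX => lxlL => lxlSlL => lxllElL => lxlllEllL => lxlllXllL => lxlllxxllL => lxlllxxllSlL => lxlllxxlllElL => lxlllxxllllllL => lxlllxxlllllllx

S => lE   [S → l E]
lE => lX   [E → X]
lX => lxlL   [X → x l L]
lxlL => lxlSlL   [L → S l L]
lxlSlL => lxllElL   [S → l E]
lxllElL => lxlllEllL   [E → l E l]
lxlllEllL => lxlllXllL   [E → X]
lxlllXllL => lxlllxxllL   [X → x x]
lxlllxxllL => lxlllxxllSlL   [L → S l L]
lxlllxxllSlL => lxlllxxlllElL   [S → l E]
lxlllxxlllElL => lxlllxxllllllL   [E → l l]
lxlllxxllllllL => lxlllxxlllllllx   [L → l x]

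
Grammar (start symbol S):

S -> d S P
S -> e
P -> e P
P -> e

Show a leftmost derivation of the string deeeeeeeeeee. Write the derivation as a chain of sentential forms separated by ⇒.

S ⇒ dSP   [S -> d S P]
dSP ⇒ deP   [S -> e]
deP ⇒ deeP   [P -> e P]
deeP ⇒ deeeP   [P -> e P]
deeeP ⇒ deeeeP   [P -> e P]
deeeeP ⇒ deeeeeP   [P -> e P]
deeeeeP ⇒ deeeeeeP   [P -> e P]
deeeeeeP ⇒ deeeeeeeP   [P -> e P]
deeeeeeeP ⇒ deeeeeeeeP   [P -> e P]
deeeeeeeeP ⇒ deeeeeeeeeP   [P -> e P]
deeeeeeeeeP ⇒ deeeeeeeeeeP   [P -> e P]
deeeeeeeeeeP ⇒ deeeeeeeeeee   [P -> e]

S ⇒ dSP ⇒ deP ⇒ deeP ⇒ deeeP ⇒ deeeeP ⇒ deeeeeP ⇒ deeeeeeP ⇒ deeeeeeeP ⇒ deeeeeeeeP ⇒ deeeeeeeeeP ⇒ deeeeeeeeeeP ⇒ deeeeeeeeeee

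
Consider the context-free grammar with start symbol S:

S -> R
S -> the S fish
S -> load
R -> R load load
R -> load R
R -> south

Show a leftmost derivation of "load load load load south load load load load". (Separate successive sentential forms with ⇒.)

S ⇒ R   [S -> R]
R ⇒ load R   [R -> load R]
load R ⇒ load R load load   [R -> R load load]
load R load load ⇒ load load R load load   [R -> load R]
load load R load load ⇒ load load load R load load   [R -> load R]
load load load R load load ⇒ load load load load R load load   [R -> load R]
load load load load R load load ⇒ load load load load R load load load load   [R -> R load load]
load load load load R load load load load ⇒ load load load load south load load load load   [R -> south]

S ⇒ R ⇒ load R ⇒ load R load load ⇒ load load R load load ⇒ load load load R load load ⇒ load load load load R load load ⇒ load load load load R load load load load ⇒ load load load load south load load load load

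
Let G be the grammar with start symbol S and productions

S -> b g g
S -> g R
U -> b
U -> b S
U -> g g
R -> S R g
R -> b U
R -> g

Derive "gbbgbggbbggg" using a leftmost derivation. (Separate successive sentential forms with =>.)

S => gR   [S -> g R]
gR => gbU   [R -> b U]
gbU => gbbS   [U -> b S]
gbbS => gbbgR   [S -> g R]
gbbgR => gbbgSRg   [R -> S R g]
gbbgSRg => gbbgbggRg   [S -> b g g]
gbbgbggRg => gbbgbggbUg   [R -> b U]
gbbgbggbUg => gbbgbggbbSg   [U -> b S]
gbbgbggbbSg => gbbgbggbbgRg   [S -> g R]
gbbgbggbbgRg => gbbgbggbbggg   [R -> g]

S => gR => gbU => gbbS => gbbgR => gbbgSRg => gbbgbggRg => gbbgbggbUg => gbbgbggbbSg => gbbgbggbbgRg => gbbgbggbbggg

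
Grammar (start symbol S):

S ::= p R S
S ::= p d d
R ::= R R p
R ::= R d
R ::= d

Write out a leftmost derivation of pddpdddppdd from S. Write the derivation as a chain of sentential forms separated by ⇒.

S ⇒ pRS   [S ::= p R S]
pRS ⇒ pRRpS   [R ::= R R p]
pRRpS ⇒ pRdRpS   [R ::= R d]
pRdRpS ⇒ pRddRpS   [R ::= R d]
pRddRpS ⇒ pRRpddRpS   [R ::= R R p]
pRRpddRpS ⇒ pdRpddRpS   [R ::= d]
pdRpddRpS ⇒ pddpddRpS   [R ::= d]
pddpddRpS ⇒ pddpdddpS   [R ::= d]
pddpdddpS ⇒ pddpdddppdd   [S ::= p d d]

S ⇒ pRS ⇒ pRRpS ⇒ pRdRpS ⇒ pRddRpS ⇒ pRRpddRpS ⇒ pdRpddRpS ⇒ pddpddRpS ⇒ pddpdddpS ⇒ pddpdddppdd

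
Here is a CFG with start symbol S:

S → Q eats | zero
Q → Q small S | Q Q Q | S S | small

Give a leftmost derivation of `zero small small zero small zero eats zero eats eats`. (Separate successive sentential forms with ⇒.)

S ⇒ Q eats ⇒ S S eats ⇒ zero S eats ⇒ zero Q eats eats ⇒ zero S S eats eats ⇒ zero Q eats S eats eats ⇒ zero Q small S eats S eats eats ⇒ zero Q small S small S eats S eats eats ⇒ zero small small S small S eats S eats eats ⇒ zero small small zero small S eats S eats eats ⇒ zero small small zero small zero eats S eats eats ⇒ zero small small zero small zero eats zero eats eats

S ⇒ Q eats   [S → Q eats]
Q eats ⇒ S S eats   [Q → S S]
S S eats ⇒ zero S eats   [S → zero]
zero S eats ⇒ zero Q eats eats   [S → Q eats]
zero Q eats eats ⇒ zero S S eats eats   [Q → S S]
zero S S eats eats ⇒ zero Q eats S eats eats   [S → Q eats]
zero Q eats S eats eats ⇒ zero Q small S eats S eats eats   [Q → Q small S]
zero Q small S eats S eats eats ⇒ zero Q small S small S eats S eats eats   [Q → Q small S]
zero Q small S small S eats S eats eats ⇒ zero small small S small S eats S eats eats   [Q → small]
zero small small S small S eats S eats eats ⇒ zero small small zero small S eats S eats eats   [S → zero]
zero small small zero small S eats S eats eats ⇒ zero small small zero small zero eats S eats eats   [S → zero]
zero small small zero small zero eats S eats eats ⇒ zero small small zero small zero eats zero eats eats   [S → zero]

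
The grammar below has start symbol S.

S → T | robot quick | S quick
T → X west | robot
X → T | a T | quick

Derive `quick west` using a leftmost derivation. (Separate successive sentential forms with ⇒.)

S ⇒ T ⇒ X west ⇒ quick west

S ⇒ T   [S → T]
T ⇒ X west   [T → X west]
X west ⇒ quick west   [X → quick]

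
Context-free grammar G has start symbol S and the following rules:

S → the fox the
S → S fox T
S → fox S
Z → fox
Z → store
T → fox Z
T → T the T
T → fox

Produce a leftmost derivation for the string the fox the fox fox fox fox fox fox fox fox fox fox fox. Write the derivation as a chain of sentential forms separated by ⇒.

S ⇒ S fox T ⇒ S fox T fox T ⇒ S fox T fox T fox T ⇒ S fox T fox T fox T fox T ⇒ S fox T fox T fox T fox T fox T ⇒ the fox the fox T fox T fox T fox T fox T ⇒ the fox the fox fox fox T fox T fox T fox T ⇒ the fox the fox fox fox fox Z fox T fox T fox T ⇒ the fox the fox fox fox fox fox fox T fox T fox T ⇒ the fox the fox fox fox fox fox fox fox fox T fox T ⇒ the fox the fox fox fox fox fox fox fox fox fox fox T ⇒ the fox the fox fox fox fox fox fox fox fox fox fox fox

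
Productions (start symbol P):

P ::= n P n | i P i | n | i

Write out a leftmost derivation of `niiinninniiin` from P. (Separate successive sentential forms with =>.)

P => nPn   [P ::= n P n]
nPn => niPin   [P ::= i P i]
niPin => niiPiin   [P ::= i P i]
niiPiin => niiiPiiin   [P ::= i P i]
niiiPiiin => niiinPniiin   [P ::= n P n]
niiinPniiin => niiinnPnniiin   [P ::= n P n]
niiinnPnniiin => niiinninniiin   [P ::= i]

P => nPn => niPin => niiPiin => niiiPiiin => niiinPniiin => niiinnPnniiin => niiinninniiin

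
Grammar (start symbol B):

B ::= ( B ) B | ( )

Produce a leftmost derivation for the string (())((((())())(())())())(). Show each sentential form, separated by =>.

B => (B)B   [B ::= ( B ) B]
(B)B => (())B   [B ::= ( )]
(())B => (())(B)B   [B ::= ( B ) B]
(())(B)B => (())((B)B)B   [B ::= ( B ) B]
(())((B)B)B => (())(((B)B)B)B   [B ::= ( B ) B]
(())(((B)B)B)B => (())((((B)B)B)B)B   [B ::= ( B ) B]
(())((((B)B)B)B)B => (())((((())B)B)B)B   [B ::= ( )]
(())((((())B)B)B)B => (())((((())())B)B)B   [B ::= ( )]
(())((((())())B)B)B => (())((((())())(B)B)B)B   [B ::= ( B ) B]
(())((((())())(B)B)B)B => (())((((())())(())B)B)B   [B ::= ( )]
(())((((())())(())B)B)B => (())((((())())(())())B)B   [B ::= ( )]
(())((((())())(())())B)B => (())((((())())(())())())B   [B ::= ( )]
(())((((())())(())())())B => (())((((())())(())())())()   [B ::= ( )]

B => (B)B => (())B => (())(B)B => (())((B)B)B => (())(((B)B)B)B => (())((((B)B)B)B)B => (())((((())B)B)B)B => (())((((())())B)B)B => (())((((())())(B)B)B)B => (())((((())())(())B)B)B => (())((((())())(())())B)B => (())((((())())(())())())B => (())((((())())(())())())()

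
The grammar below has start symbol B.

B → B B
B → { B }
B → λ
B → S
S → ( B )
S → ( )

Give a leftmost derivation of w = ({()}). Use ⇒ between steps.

B ⇒ BB   [B → B B]
BB ⇒ BBB   [B → B B]
BBB ⇒ SBB   [B → S]
SBB ⇒ (B)BB   [S → ( B )]
(B)BB ⇒ (BB)BB   [B → B B]
(BB)BB ⇒ ({B}B)BB   [B → { B }]
({B}B)BB ⇒ ({BB}B)BB   [B → B B]
({BB}B)BB ⇒ ({SB}B)BB   [B → S]
({SB}B)BB ⇒ ({(B)B}B)BB   [S → ( B )]
({(B)B}B)BB ⇒ ({()B}B)BB   [B → λ]
({()B}B)BB ⇒ ({()}B)BB   [B → λ]
({()}B)BB ⇒ ({()})BB   [B → λ]
({()})BB ⇒ ({()})B   [B → λ]
({()})B ⇒ ({()})   [B → λ]

B⇒BB⇒BBB⇒SBB⇒(B)BB⇒(BB)BB⇒({B}B)BB⇒({BB}B)BB⇒({SB}B)BB⇒({(B)B}B)BB⇒({()B}B)BB⇒({()}B)BB⇒({()})BB⇒({()})B⇒({()})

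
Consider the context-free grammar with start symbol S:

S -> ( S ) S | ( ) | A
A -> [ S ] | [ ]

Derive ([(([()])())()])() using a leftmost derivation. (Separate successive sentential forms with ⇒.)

S ⇒ (S)S ⇒ (A)S ⇒ ([S])S ⇒ ([(S)S])S ⇒ ([((S)S)S])S ⇒ ([((A)S)S])S ⇒ ([(([S])S)S])S ⇒ ([(([()])S)S])S ⇒ ([(([()])())S])S ⇒ ([(([()])())()])S ⇒ ([(([()])())()])()

S ⇒ (S)S   [S -> ( S ) S]
(S)S ⇒ (A)S   [S -> A]
(A)S ⇒ ([S])S   [A -> [ S ]]
([S])S ⇒ ([(S)S])S   [S -> ( S ) S]
([(S)S])S ⇒ ([((S)S)S])S   [S -> ( S ) S]
([((S)S)S])S ⇒ ([((A)S)S])S   [S -> A]
([((A)S)S])S ⇒ ([(([S])S)S])S   [A -> [ S ]]
([(([S])S)S])S ⇒ ([(([()])S)S])S   [S -> ( )]
([(([()])S)S])S ⇒ ([(([()])())S])S   [S -> ( )]
([(([()])())S])S ⇒ ([(([()])())()])S   [S -> ( )]
([(([()])())()])S ⇒ ([(([()])())()])()   [S -> ( )]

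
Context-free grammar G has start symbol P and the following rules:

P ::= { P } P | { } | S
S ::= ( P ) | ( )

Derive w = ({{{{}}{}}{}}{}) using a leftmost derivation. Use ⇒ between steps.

P ⇒ S   [P ::= S]
S ⇒ (P)   [S ::= ( P )]
(P) ⇒ ({P}P)   [P ::= { P } P]
({P}P) ⇒ ({{P}P}P)   [P ::= { P } P]
({{P}P}P) ⇒ ({{{P}P}P}P)   [P ::= { P } P]
({{{P}P}P}P) ⇒ ({{{{}}P}P}P)   [P ::= { }]
({{{{}}P}P}P) ⇒ ({{{{}}{}}P}P)   [P ::= { }]
({{{{}}{}}P}P) ⇒ ({{{{}}{}}{}}P)   [P ::= { }]
({{{{}}{}}{}}P) ⇒ ({{{{}}{}}{}}{})   [P ::= { }]

P ⇒ S ⇒ (P) ⇒ ({P}P) ⇒ ({{P}P}P) ⇒ ({{{P}P}P}P) ⇒ ({{{{}}P}P}P) ⇒ ({{{{}}{}}P}P) ⇒ ({{{{}}{}}{}}P) ⇒ ({{{{}}{}}{}}{})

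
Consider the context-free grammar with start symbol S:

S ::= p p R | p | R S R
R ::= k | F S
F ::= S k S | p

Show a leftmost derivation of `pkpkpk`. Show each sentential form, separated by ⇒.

S ⇒ RSR ⇒ FSSR ⇒ pSSR ⇒ pRSRSR ⇒ pkSRSR ⇒ pkpRSR ⇒ pkpkSR ⇒ pkpkpR ⇒ pkpkpk

S ⇒ RSR   [S ::= R S R]
RSR ⇒ FSSR   [R ::= F S]
FSSR ⇒ pSSR   [F ::= p]
pSSR ⇒ pRSRSR   [S ::= R S R]
pRSRSR ⇒ pkSRSR   [R ::= k]
pkSRSR ⇒ pkpRSR   [S ::= p]
pkpRSR ⇒ pkpkSR   [R ::= k]
pkpkSR ⇒ pkpkpR   [S ::= p]
pkpkpR ⇒ pkpkpk   [R ::= k]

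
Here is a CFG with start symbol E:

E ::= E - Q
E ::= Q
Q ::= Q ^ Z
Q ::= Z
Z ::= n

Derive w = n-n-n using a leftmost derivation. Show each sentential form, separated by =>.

E => E-Q   [E ::= E - Q]
E-Q => E-Q-Q   [E ::= E - Q]
E-Q-Q => Q-Q-Q   [E ::= Q]
Q-Q-Q => Z-Q-Q   [Q ::= Z]
Z-Q-Q => n-Q-Q   [Z ::= n]
n-Q-Q => n-Z-Q   [Q ::= Z]
n-Z-Q => n-n-Q   [Z ::= n]
n-n-Q => n-n-Z   [Q ::= Z]
n-n-Z => n-n-n   [Z ::= n]

E=>E-Q=>E-Q-Q=>Q-Q-Q=>Z-Q-Q=>n-Q-Q=>n-Z-Q=>n-n-Q=>n-n-Z=>n-n-n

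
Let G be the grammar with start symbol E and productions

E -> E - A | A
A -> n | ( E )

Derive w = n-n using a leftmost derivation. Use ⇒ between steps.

E⇒E-A⇒A-A⇒n-A⇒n-n

E ⇒ E-A   [E -> E - A]
E-A ⇒ A-A   [E -> A]
A-A ⇒ n-A   [A -> n]
n-A ⇒ n-n   [A -> n]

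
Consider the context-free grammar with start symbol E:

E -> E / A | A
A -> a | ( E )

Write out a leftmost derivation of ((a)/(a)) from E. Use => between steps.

E => A   [E -> A]
A => (E)   [A -> ( E )]
(E) => (E/A)   [E -> E / A]
(E/A) => (A/A)   [E -> A]
(A/A) => ((E)/A)   [A -> ( E )]
((E)/A) => ((A)/A)   [E -> A]
((A)/A) => ((a)/A)   [A -> a]
((a)/A) => ((a)/(E))   [A -> ( E )]
((a)/(E)) => ((a)/(A))   [E -> A]
((a)/(A)) => ((a)/(a))   [A -> a]

E=>A=>(E)=>(E/A)=>(A/A)=>((E)/A)=>((A)/A)=>((a)/A)=>((a)/(E))=>((a)/(A))=>((a)/(a))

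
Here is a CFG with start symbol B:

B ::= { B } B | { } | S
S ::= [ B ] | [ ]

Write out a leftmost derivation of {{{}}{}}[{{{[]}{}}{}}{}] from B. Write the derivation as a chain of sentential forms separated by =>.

B => {B}B   [B ::= { B } B]
{B}B => {{B}B}B   [B ::= { B } B]
{{B}B}B => {{{}}B}B   [B ::= { }]
{{{}}B}B => {{{}}{}}B   [B ::= { }]
{{{}}{}}B => {{{}}{}}S   [B ::= S]
{{{}}{}}S => {{{}}{}}[B]   [S ::= [ B ]]
{{{}}{}}[B] => {{{}}{}}[{B}B]   [B ::= { B } B]
{{{}}{}}[{B}B] => {{{}}{}}[{{B}B}B]   [B ::= { B } B]
{{{}}{}}[{{B}B}B] => {{{}}{}}[{{{B}B}B}B]   [B ::= { B } B]
{{{}}{}}[{{{B}B}B}B] => {{{}}{}}[{{{S}B}B}B]   [B ::= S]
{{{}}{}}[{{{S}B}B}B] => {{{}}{}}[{{{[]}B}B}B]   [S ::= [ ]]
{{{}}{}}[{{{[]}B}B}B] => {{{}}{}}[{{{[]}{}}B}B]   [B ::= { }]
{{{}}{}}[{{{[]}{}}B}B] => {{{}}{}}[{{{[]}{}}{}}B]   [B ::= { }]
{{{}}{}}[{{{[]}{}}{}}B] => {{{}}{}}[{{{[]}{}}{}}{}]   [B ::= { }]

B => {B}B => {{B}B}B => {{{}}B}B => {{{}}{}}B => {{{}}{}}S => {{{}}{}}[B] => {{{}}{}}[{B}B] => {{{}}{}}[{{B}B}B] => {{{}}{}}[{{{B}B}B}B] => {{{}}{}}[{{{S}B}B}B] => {{{}}{}}[{{{[]}B}B}B] => {{{}}{}}[{{{[]}{}}B}B] => {{{}}{}}[{{{[]}{}}{}}B] => {{{}}{}}[{{{[]}{}}{}}{}]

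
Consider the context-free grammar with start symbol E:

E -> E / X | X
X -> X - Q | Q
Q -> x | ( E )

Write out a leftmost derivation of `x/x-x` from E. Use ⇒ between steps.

E⇒E/X⇒X/X⇒Q/X⇒x/X⇒x/X-Q⇒x/Q-Q⇒x/x-Q⇒x/x-x

E ⇒ E/X   [E -> E / X]
E/X ⇒ X/X   [E -> X]
X/X ⇒ Q/X   [X -> Q]
Q/X ⇒ x/X   [Q -> x]
x/X ⇒ x/X-Q   [X -> X - Q]
x/X-Q ⇒ x/Q-Q   [X -> Q]
x/Q-Q ⇒ x/x-Q   [Q -> x]
x/x-Q ⇒ x/x-x   [Q -> x]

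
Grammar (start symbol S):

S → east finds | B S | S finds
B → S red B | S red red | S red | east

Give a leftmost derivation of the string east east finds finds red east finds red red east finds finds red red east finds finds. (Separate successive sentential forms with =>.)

S => S finds => B S finds => S red red S finds => S finds red red S finds => B S finds red red S finds => east S finds red red S finds => east B S finds red red S finds => east S red B S finds red red S finds => east S finds red B S finds red red S finds => east east finds finds red B S finds red red S finds => east east finds finds red S red red S finds red red S finds => east east finds finds red east finds red red S finds red red S finds => east east finds finds red east finds red red east finds finds red red S finds => east east finds finds red east finds red red east finds finds red red east finds finds

S => S finds   [S → S finds]
S finds => B S finds   [S → B S]
B S finds => S red red S finds   [B → S red red]
S red red S finds => S finds red red S finds   [S → S finds]
S finds red red S finds => B S finds red red S finds   [S → B S]
B S finds red red S finds => east S finds red red S finds   [B → east]
east S finds red red S finds => east B S finds red red S finds   [S → B S]
east B S finds red red S finds => east S red B S finds red red S finds   [B → S red B]
east S red B S finds red red S finds => east S finds red B S finds red red S finds   [S → S finds]
east S finds red B S finds red red S finds => east east finds finds red B S finds red red S finds   [S → east finds]
east east finds finds red B S finds red red S finds => east east finds finds red S red red S finds red red S finds   [B → S red red]
east east finds finds red S red red S finds red red S finds => east east finds finds red east finds red red S finds red red S finds   [S → east finds]
east east finds finds red east finds red red S finds red red S finds => east east finds finds red east finds red red east finds finds red red S finds   [S → east finds]
east east finds finds red east finds red red east finds finds red red S finds => east east finds finds red east finds red red east finds finds red red east finds finds   [S → east finds]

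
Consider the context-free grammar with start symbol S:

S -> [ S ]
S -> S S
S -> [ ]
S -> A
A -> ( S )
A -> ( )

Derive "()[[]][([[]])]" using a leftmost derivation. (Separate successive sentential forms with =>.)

S => SS => SSS => ASS => ()SS => ()[S]S => ()[[]]S => ()[[]][S] => ()[[]][A] => ()[[]][(S)] => ()[[]][([S])] => ()[[]][([[]])]

S => SS   [S -> S S]
SS => SSS   [S -> S S]
SSS => ASS   [S -> A]
ASS => ()SS   [A -> ( )]
()SS => ()[S]S   [S -> [ S ]]
()[S]S => ()[[]]S   [S -> [ ]]
()[[]]S => ()[[]][S]   [S -> [ S ]]
()[[]][S] => ()[[]][A]   [S -> A]
()[[]][A] => ()[[]][(S)]   [A -> ( S )]
()[[]][(S)] => ()[[]][([S])]   [S -> [ S ]]
()[[]][([S])] => ()[[]][([[]])]   [S -> [ ]]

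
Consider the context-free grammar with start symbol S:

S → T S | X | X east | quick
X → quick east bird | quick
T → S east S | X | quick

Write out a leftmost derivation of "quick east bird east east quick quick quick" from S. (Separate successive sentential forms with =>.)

S => T S   [S → T S]
T S => S east S S   [T → S east S]
S east S S => X east east S S   [S → X east]
X east east S S => quick east bird east east S S   [X → quick east bird]
quick east bird east east S S => quick east bird east east quick S   [S → quick]
quick east bird east east quick S => quick east bird east east quick T S   [S → T S]
quick east bird east east quick T S => quick east bird east east quick quick S   [T → quick]
quick east bird east east quick quick S => quick east bird east east quick quick X   [S → X]
quick east bird east east quick quick X => quick east bird east east quick quick quick   [X → quick]

S => T S => S east S S => X east east S S => quick east bird east east S S => quick east bird east east quick S => quick east bird east east quick T S => quick east bird east east quick quick S => quick east bird east east quick quick X => quick east bird east east quick quick quick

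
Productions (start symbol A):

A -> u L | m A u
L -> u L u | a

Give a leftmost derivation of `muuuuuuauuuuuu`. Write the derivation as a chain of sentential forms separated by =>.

A => mAu => muLu => muuLuu => muuuLuuu => muuuuLuuuu => muuuuuLuuuuu => muuuuuuLuuuuuu => muuuuuuauuuuuu

A => mAu   [A -> m A u]
mAu => muLu   [A -> u L]
muLu => muuLuu   [L -> u L u]
muuLuu => muuuLuuu   [L -> u L u]
muuuLuuu => muuuuLuuuu   [L -> u L u]
muuuuLuuuu => muuuuuLuuuuu   [L -> u L u]
muuuuuLuuuuu => muuuuuuLuuuuuu   [L -> u L u]
muuuuuuLuuuuuu => muuuuuuauuuuuu   [L -> a]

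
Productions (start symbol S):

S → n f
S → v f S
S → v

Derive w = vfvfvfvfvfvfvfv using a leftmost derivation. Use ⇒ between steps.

S ⇒ vfS ⇒ vfvfS ⇒ vfvfvfS ⇒ vfvfvfvfS ⇒ vfvfvfvfvfS ⇒ vfvfvfvfvfvfS ⇒ vfvfvfvfvfvfvfS ⇒ vfvfvfvfvfvfvfv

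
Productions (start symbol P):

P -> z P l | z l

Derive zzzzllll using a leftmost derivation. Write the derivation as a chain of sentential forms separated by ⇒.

P⇒zPl⇒zzPll⇒zzzPlll⇒zzzzllll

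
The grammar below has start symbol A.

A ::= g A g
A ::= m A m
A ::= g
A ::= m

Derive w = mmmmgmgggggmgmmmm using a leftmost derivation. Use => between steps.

A => mAm   [A ::= m A m]
mAm => mmAmm   [A ::= m A m]
mmAmm => mmmAmmm   [A ::= m A m]
mmmAmmm => mmmmAmmmm   [A ::= m A m]
mmmmAmmmm => mmmmgAgmmmm   [A ::= g A g]
mmmmgAgmmmm => mmmmgmAmgmmmm   [A ::= m A m]
mmmmgmAmgmmmm => mmmmgmgAgmgmmmm   [A ::= g A g]
mmmmgmgAgmgmmmm => mmmmgmggAggmgmmmm   [A ::= g A g]
mmmmgmggAggmgmmmm => mmmmgmgggggmgmmmm   [A ::= g]

A=>mAm=>mmAmm=>mmmAmmm=>mmmmAmmmm=>mmmmgAgmmmm=>mmmmgmAmgmmmm=>mmmmgmgAgmgmmmm=>mmmmgmggAggmgmmmm=>mmmmgmgggggmgmmmm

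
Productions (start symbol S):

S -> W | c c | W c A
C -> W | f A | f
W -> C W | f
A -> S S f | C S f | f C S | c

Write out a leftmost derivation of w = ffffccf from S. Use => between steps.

S=>W=>CW=>fAW=>ffCSW=>ffWSW=>ffCWSW=>fffWSW=>ffffSW=>ffffccW=>ffffccf

S => W   [S -> W]
W => CW   [W -> C W]
CW => fAW   [C -> f A]
fAW => ffCSW   [A -> f C S]
ffCSW => ffWSW   [C -> W]
ffWSW => ffCWSW   [W -> C W]
ffCWSW => fffWSW   [C -> f]
fffWSW => ffffSW   [W -> f]
ffffSW => ffffccW   [S -> c c]
ffffccW => ffffccf   [W -> f]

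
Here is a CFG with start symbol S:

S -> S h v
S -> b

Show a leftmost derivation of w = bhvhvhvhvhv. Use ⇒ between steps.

S ⇒ Shv ⇒ Shvhv ⇒ Shvhvhv ⇒ Shvhvhvhv ⇒ Shvhvhvhvhv ⇒ bhvhvhvhvhv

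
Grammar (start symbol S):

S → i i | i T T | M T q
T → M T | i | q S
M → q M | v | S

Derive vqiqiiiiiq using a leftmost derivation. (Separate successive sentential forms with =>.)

S=>MTq=>vTq=>vqSq=>vqiTTq=>vqiqSTq=>vqiqiiTq=>vqiqiiMTq=>vqiqiiSTq=>vqiqiiiiTq=>vqiqiiiiiq

S => MTq   [S → M T q]
MTq => vTq   [M → v]
vTq => vqSq   [T → q S]
vqSq => vqiTTq   [S → i T T]
vqiTTq => vqiqSTq   [T → q S]
vqiqSTq => vqiqiiTq   [S → i i]
vqiqiiTq => vqiqiiMTq   [T → M T]
vqiqiiMTq => vqiqiiSTq   [M → S]
vqiqiiSTq => vqiqiiiiTq   [S → i i]
vqiqiiiiTq => vqiqiiiiiq   [T → i]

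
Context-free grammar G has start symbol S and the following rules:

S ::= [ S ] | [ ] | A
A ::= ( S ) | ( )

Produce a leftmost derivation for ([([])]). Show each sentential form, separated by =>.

S=>A=>(S)=>([S])=>([A])=>([(S)])=>([([])])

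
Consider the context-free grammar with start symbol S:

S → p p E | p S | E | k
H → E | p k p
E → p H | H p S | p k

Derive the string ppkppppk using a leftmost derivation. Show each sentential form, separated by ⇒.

S ⇒ E ⇒ pH ⇒ pE ⇒ pHpS ⇒ ppkppS ⇒ ppkppE ⇒ ppkpppH ⇒ ppkpppE ⇒ ppkppppk

S ⇒ E   [S → E]
E ⇒ pH   [E → p H]
pH ⇒ pE   [H → E]
pE ⇒ pHpS   [E → H p S]
pHpS ⇒ ppkppS   [H → p k p]
ppkppS ⇒ ppkppE   [S → E]
ppkppE ⇒ ppkpppH   [E → p H]
ppkpppH ⇒ ppkpppE   [H → E]
ppkpppE ⇒ ppkppppk   [E → p k]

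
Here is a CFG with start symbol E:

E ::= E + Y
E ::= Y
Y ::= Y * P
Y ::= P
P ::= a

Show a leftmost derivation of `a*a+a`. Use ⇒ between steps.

E ⇒ E+Y   [E ::= E + Y]
E+Y ⇒ Y+Y   [E ::= Y]
Y+Y ⇒ Y*P+Y   [Y ::= Y * P]
Y*P+Y ⇒ P*P+Y   [Y ::= P]
P*P+Y ⇒ a*P+Y   [P ::= a]
a*P+Y ⇒ a*a+Y   [P ::= a]
a*a+Y ⇒ a*a+P   [Y ::= P]
a*a+P ⇒ a*a+a   [P ::= a]

E ⇒ E+Y ⇒ Y+Y ⇒ Y*P+Y ⇒ P*P+Y ⇒ a*P+Y ⇒ a*a+Y ⇒ a*a+P ⇒ a*a+a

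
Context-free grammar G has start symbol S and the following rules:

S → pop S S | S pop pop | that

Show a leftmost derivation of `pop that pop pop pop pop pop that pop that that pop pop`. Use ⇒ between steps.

S ⇒ S pop pop ⇒ pop S S pop pop ⇒ pop S pop pop S pop pop ⇒ pop S pop pop pop pop S pop pop ⇒ pop that pop pop pop pop S pop pop ⇒ pop that pop pop pop pop pop S S pop pop ⇒ pop that pop pop pop pop pop that S pop pop ⇒ pop that pop pop pop pop pop that pop S S pop pop ⇒ pop that pop pop pop pop pop that pop that S pop pop ⇒ pop that pop pop pop pop pop that pop that that pop pop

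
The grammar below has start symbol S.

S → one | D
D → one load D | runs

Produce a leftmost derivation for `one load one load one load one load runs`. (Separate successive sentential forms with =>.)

S => D   [S → D]
D => one load D   [D → one load D]
one load D => one load one load D   [D → one load D]
one load one load D => one load one load one load D   [D → one load D]
one load one load one load D => one load one load one load one load D   [D → one load D]
one load one load one load one load D => one load one load one load one load runs   [D → runs]

S => D => one load D => one load one load D => one load one load one load D => one load one load one load one load D => one load one load one load one load runs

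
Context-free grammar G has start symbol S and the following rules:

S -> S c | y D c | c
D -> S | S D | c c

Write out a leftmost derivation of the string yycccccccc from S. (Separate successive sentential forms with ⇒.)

S ⇒ Sc ⇒ Scc ⇒ Sccc ⇒ Scccc ⇒ yDccccc ⇒ ySccccc ⇒ yyDcccccc ⇒ yycccccccc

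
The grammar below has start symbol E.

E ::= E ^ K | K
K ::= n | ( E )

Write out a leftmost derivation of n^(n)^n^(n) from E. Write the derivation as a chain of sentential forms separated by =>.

E => E^K   [E ::= E ^ K]
E^K => E^K^K   [E ::= E ^ K]
E^K^K => E^K^K^K   [E ::= E ^ K]
E^K^K^K => K^K^K^K   [E ::= K]
K^K^K^K => n^K^K^K   [K ::= n]
n^K^K^K => n^(E)^K^K   [K ::= ( E )]
n^(E)^K^K => n^(K)^K^K   [E ::= K]
n^(K)^K^K => n^(n)^K^K   [K ::= n]
n^(n)^K^K => n^(n)^n^K   [K ::= n]
n^(n)^n^K => n^(n)^n^(E)   [K ::= ( E )]
n^(n)^n^(E) => n^(n)^n^(K)   [E ::= K]
n^(n)^n^(K) => n^(n)^n^(n)   [K ::= n]

E=>E^K=>E^K^K=>E^K^K^K=>K^K^K^K=>n^K^K^K=>n^(E)^K^K=>n^(K)^K^K=>n^(n)^K^K=>n^(n)^n^K=>n^(n)^n^(E)=>n^(n)^n^(K)=>n^(n)^n^(n)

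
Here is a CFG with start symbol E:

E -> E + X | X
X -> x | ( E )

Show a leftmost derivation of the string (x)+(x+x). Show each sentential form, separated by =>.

E => E+X   [E -> E + X]
E+X => X+X   [E -> X]
X+X => (E)+X   [X -> ( E )]
(E)+X => (X)+X   [E -> X]
(X)+X => (x)+X   [X -> x]
(x)+X => (x)+(E)   [X -> ( E )]
(x)+(E) => (x)+(E+X)   [E -> E + X]
(x)+(E+X) => (x)+(X+X)   [E -> X]
(x)+(X+X) => (x)+(x+X)   [X -> x]
(x)+(x+X) => (x)+(x+x)   [X -> x]

E=>E+X=>X+X=>(E)+X=>(X)+X=>(x)+X=>(x)+(E)=>(x)+(E+X)=>(x)+(X+X)=>(x)+(x+X)=>(x)+(x+x)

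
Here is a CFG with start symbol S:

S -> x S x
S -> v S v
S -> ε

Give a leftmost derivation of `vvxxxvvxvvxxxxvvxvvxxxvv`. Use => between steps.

S => vSv   [S -> v S v]
vSv => vvSvv   [S -> v S v]
vvSvv => vvxSxvv   [S -> x S x]
vvxSxvv => vvxxSxxvv   [S -> x S x]
vvxxSxxvv => vvxxxSxxxvv   [S -> x S x]
vvxxxSxxxvv => vvxxxvSvxxxvv   [S -> v S v]
vvxxxvSvxxxvv => vvxxxvvSvvxxxvv   [S -> v S v]
vvxxxvvSvvxxxvv => vvxxxvvxSxvvxxxvv   [S -> x S x]
vvxxxvvxSxvvxxxvv => vvxxxvvxvSvxvvxxxvv   [S -> v S v]
vvxxxvvxvSvxvvxxxvv => vvxxxvvxvvSvvxvvxxxvv   [S -> v S v]
vvxxxvvxvvSvvxvvxxxvv => vvxxxvvxvvxSxvvxvvxxxvv   [S -> x S x]
vvxxxvvxvvxSxvvxvvxxxvv => vvxxxvvxvvxxSxxvvxvvxxxvv   [S -> x S x]
vvxxxvvxvvxxSxxvvxvvxxxvv => vvxxxvvxvvxxxxvvxvvxxxvv   [S -> ε]

S => vSv => vvSvv => vvxSxvv => vvxxSxxvv => vvxxxSxxxvv => vvxxxvSvxxxvv => vvxxxvvSvvxxxvv => vvxxxvvxSxvvxxxvv => vvxxxvvxvSvxvvxxxvv => vvxxxvvxvvSvvxvvxxxvv => vvxxxvvxvvxSxvvxvvxxxvv => vvxxxvvxvvxxSxxvvxvvxxxvv => vvxxxvvxvvxxxxvvxvvxxxvv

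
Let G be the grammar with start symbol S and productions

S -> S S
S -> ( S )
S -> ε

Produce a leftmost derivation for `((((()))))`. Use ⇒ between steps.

S ⇒ SS ⇒ SSS ⇒ (S)SS ⇒ (SS)SS ⇒ (SSS)SS ⇒ ((S)SS)SS ⇒ (((S))SS)SS ⇒ ((((S)))SS)SS ⇒ (((((S))))SS)SS ⇒ ((((())))SS)SS ⇒ ((((())))S)SS ⇒ ((((()))))SS ⇒ ((((()))))S ⇒ ((((()))))

S ⇒ SS   [S -> S S]
SS ⇒ SSS   [S -> S S]
SSS ⇒ (S)SS   [S -> ( S )]
(S)SS ⇒ (SS)SS   [S -> S S]
(SS)SS ⇒ (SSS)SS   [S -> S S]
(SSS)SS ⇒ ((S)SS)SS   [S -> ( S )]
((S)SS)SS ⇒ (((S))SS)SS   [S -> ( S )]
(((S))SS)SS ⇒ ((((S)))SS)SS   [S -> ( S )]
((((S)))SS)SS ⇒ (((((S))))SS)SS   [S -> ( S )]
(((((S))))SS)SS ⇒ ((((())))SS)SS   [S -> ε]
((((())))SS)SS ⇒ ((((())))S)SS   [S -> ε]
((((())))S)SS ⇒ ((((()))))SS   [S -> ε]
((((()))))SS ⇒ ((((()))))S   [S -> ε]
((((()))))S ⇒ ((((()))))   [S -> ε]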